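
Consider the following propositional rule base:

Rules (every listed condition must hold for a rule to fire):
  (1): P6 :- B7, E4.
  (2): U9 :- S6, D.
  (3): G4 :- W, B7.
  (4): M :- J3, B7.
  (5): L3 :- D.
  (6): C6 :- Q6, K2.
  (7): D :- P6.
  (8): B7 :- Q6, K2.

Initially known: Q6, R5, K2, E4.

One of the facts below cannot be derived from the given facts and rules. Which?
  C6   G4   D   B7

G4

Round 1 — (6), (8), derive C6, B7.
Round 2 — (1), derive P6.
Round 3 — (7), derive D.
Round 4 — (5), derive L3.
Derived: B7 (round 1), D (round 3), C6 (round 1). G4 never appears in any round.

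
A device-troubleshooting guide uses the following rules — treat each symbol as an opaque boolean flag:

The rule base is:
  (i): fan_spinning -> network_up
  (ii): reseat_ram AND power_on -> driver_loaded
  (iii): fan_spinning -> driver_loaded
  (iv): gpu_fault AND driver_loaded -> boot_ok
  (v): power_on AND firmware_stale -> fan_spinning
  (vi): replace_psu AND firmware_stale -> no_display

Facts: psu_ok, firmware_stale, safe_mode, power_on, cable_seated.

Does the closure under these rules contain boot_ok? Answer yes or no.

no

[1] (v) [power_on AND firmware_stale -> fan_spinning]. ⇒ new: fan_spinning.
[2] (i) [fan_spinning -> network_up]; (iii) [fan_spinning -> driver_loaded]. ⇒ new: network_up, driver_loaded.
Fixed point reached. boot_ok is concluded only by (iv); (iv) needs gpu_fault (never derived).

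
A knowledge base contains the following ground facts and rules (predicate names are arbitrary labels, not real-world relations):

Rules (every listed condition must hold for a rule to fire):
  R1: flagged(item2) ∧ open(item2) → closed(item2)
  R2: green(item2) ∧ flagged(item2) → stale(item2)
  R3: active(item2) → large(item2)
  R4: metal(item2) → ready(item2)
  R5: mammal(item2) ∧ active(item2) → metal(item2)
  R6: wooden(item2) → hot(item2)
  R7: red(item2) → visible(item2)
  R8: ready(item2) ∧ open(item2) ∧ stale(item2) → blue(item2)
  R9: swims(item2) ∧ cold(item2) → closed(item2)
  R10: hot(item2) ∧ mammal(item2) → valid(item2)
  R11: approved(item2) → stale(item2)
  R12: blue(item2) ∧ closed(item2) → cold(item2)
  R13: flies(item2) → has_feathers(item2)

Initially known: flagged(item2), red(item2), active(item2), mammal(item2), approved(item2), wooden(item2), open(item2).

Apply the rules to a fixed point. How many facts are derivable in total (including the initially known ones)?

[1] R1 [flagged(item2) ∧ open(item2) → closed(item2)]; R3 [active(item2) → large(item2)]; R5 [mammal(item2) ∧ active(item2) → metal(item2)]; R6 [wooden(item2) → hot(item2)]; R7 [red(item2) → visible(item2)]; R11 [approved(item2) → stale(item2)]. ⇒ new: closed(item2), large(item2), metal(item2), hot(item2), visible(item2), stale(item2).
[2] R4 [metal(item2) → ready(item2)]; R10 [hot(item2) ∧ mammal(item2) → valid(item2)]. ⇒ new: ready(item2), valid(item2).
[3] R8 [ready(item2) ∧ open(item2) ∧ stale(item2) → blue(item2)]. ⇒ new: blue(item2).
[4] R12 [blue(item2) ∧ closed(item2) → cold(item2)]. ⇒ new: cold(item2).
Closure: {active(item2), approved(item2), blue(item2), closed(item2), cold(item2), flagged(item2), hot(item2), large(item2), mammal(item2), metal(item2), open(item2), ready(item2), red(item2), stale(item2), valid(item2), visible(item2), wooden(item2)} — 17 facts.

17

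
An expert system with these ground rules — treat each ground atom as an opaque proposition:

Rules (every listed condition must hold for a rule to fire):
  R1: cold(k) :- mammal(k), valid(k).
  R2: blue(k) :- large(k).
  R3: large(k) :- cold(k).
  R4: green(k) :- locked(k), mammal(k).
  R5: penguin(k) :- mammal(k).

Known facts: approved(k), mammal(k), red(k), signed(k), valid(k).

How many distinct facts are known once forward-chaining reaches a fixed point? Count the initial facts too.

Round 1 fires R1, R5, giving cold(k), penguin(k).
Round 2 fires R3, giving large(k).
Round 3 fires R2, giving blue(k).
Closure: {approved(k), blue(k), cold(k), large(k), mammal(k), penguin(k), red(k), signed(k), valid(k)} — 9 facts.

9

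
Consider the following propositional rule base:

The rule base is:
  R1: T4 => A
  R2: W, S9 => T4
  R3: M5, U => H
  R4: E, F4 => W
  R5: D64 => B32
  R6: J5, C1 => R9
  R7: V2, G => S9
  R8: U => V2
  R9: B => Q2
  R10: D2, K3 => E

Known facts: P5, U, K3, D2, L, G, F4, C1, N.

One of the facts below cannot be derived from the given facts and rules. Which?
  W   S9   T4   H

H

Round 1 fires R8, R10, giving V2, E.
Round 2 fires R4, R7, giving W, S9.
Round 3 fires R2, giving T4.
Round 4 fires R1, giving A.
Derived: T4 (round 3), S9 (round 2), W (round 2). H never appears in any round.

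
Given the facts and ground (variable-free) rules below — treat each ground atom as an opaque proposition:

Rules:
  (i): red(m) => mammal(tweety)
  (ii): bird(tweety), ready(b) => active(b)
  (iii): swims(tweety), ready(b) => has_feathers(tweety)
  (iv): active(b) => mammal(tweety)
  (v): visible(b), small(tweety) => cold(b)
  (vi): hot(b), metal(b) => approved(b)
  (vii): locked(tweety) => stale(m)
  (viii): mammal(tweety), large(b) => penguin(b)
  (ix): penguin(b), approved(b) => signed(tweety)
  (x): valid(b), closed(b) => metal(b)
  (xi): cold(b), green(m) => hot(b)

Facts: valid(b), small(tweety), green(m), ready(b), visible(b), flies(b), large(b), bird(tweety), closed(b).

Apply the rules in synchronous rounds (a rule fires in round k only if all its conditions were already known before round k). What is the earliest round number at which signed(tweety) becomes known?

Round 1 — (ii), (v), (x), derive active(b), cold(b), metal(b).
Round 2 — (iv), (xi), derive mammal(tweety), hot(b).
Round 3 — (vi), (viii), derive approved(b), penguin(b).
Round 4 — (ix), derive signed(tweety).
signed(tweety) first appears in round 4.

4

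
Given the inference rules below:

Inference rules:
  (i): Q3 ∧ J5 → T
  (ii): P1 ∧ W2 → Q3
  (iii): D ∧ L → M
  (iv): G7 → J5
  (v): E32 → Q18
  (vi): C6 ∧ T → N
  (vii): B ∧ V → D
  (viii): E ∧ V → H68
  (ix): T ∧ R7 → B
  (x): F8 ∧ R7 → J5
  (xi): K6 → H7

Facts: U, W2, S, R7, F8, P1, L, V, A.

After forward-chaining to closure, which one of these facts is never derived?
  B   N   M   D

N

Round 1: (ii) [P1 ∧ W2 → Q3]; (x) [F8 ∧ R7 → J5]. Adds Q3, J5.
Round 2: (i) [Q3 ∧ J5 → T]. Adds T.
Round 3: (ix) [T ∧ R7 → B]. Adds B.
Round 4: (vii) [B ∧ V → D]. Adds D.
Round 5: (iii) [D ∧ L → M]. Adds M.
Derived: B (round 3), D (round 4), M (round 5). N never appears in any round.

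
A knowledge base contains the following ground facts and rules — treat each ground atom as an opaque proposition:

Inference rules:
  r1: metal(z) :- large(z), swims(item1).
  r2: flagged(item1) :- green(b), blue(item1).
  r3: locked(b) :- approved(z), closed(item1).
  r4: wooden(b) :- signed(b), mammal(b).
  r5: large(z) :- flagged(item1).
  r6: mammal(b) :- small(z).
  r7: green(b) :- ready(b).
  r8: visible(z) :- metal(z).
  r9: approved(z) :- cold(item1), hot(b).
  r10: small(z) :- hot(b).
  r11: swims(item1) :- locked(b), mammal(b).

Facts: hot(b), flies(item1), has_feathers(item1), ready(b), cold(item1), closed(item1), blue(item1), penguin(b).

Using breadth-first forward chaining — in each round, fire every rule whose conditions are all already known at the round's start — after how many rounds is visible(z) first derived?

Round 1 — r7, r9, r10, derive green(b), approved(z), small(z).
Round 2 — r2, r3, r6, derive flagged(item1), locked(b), mammal(b).
Round 3 — r5, r11, derive large(z), swims(item1).
Round 4 — r1, derive metal(z).
Round 5 — r8, derive visible(z).
visible(z) first appears in round 5.

5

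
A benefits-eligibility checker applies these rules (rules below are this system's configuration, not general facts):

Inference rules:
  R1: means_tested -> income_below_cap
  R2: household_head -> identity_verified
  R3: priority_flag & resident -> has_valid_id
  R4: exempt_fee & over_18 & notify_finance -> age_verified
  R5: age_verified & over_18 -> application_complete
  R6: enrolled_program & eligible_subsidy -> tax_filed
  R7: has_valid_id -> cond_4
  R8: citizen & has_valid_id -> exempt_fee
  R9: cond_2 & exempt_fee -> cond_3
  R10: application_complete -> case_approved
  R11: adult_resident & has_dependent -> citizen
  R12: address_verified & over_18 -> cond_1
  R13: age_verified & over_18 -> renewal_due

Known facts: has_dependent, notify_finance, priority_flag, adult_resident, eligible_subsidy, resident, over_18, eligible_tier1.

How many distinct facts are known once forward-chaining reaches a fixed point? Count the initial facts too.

[1] R3 [priority_flag & resident -> has_valid_id]; R11 [adult_resident & has_dependent -> citizen]. ⇒ new: has_valid_id, citizen.
[2] R7 [has_valid_id -> cond_4]; R8 [citizen & has_valid_id -> exempt_fee]. ⇒ new: cond_4, exempt_fee.
[3] R4 [exempt_fee & over_18 & notify_finance -> age_verified]. ⇒ new: age_verified.
[4] R5 [age_verified & over_18 -> application_complete]; R13 [age_verified & over_18 -> renewal_due]. ⇒ new: application_complete, renewal_due.
[5] R10 [application_complete -> case_approved]. ⇒ new: case_approved.
Closure: {adult_resident, age_verified, application_complete, case_approved, citizen, cond_4, eligible_subsidy, eligible_tier1, exempt_fee, has_dependent, has_valid_id, notify_finance, over_18, priority_flag, renewal_due, resident} — 16 facts.

16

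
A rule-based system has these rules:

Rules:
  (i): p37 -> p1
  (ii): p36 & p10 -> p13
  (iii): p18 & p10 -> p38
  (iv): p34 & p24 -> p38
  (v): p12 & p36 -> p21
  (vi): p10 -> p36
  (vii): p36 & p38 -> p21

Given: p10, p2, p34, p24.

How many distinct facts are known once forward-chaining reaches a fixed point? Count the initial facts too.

8

Round 1: (iv) [p34 & p24 -> p38]; (vi) [p10 -> p36]. Adds p38, p36.
Round 2: (ii) [p36 & p10 -> p13]; (vii) [p36 & p38 -> p21]. Adds p13, p21.
Closure: {p10, p13, p2, p21, p24, p34, p36, p38} — 8 facts.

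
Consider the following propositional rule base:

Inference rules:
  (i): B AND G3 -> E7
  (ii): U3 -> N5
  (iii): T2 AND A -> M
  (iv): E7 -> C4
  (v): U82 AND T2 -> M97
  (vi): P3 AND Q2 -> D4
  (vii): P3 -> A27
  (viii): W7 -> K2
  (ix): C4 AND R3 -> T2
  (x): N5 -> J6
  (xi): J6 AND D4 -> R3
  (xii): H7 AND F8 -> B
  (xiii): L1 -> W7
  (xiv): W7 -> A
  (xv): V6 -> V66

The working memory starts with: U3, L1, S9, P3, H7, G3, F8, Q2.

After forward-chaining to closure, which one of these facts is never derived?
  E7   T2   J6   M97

Round 1: (ii) [U3 -> N5]; (vi) [P3 AND Q2 -> D4]; (vii) [P3 -> A27]; (xii) [H7 AND F8 -> B]; (xiii) [L1 -> W7]. Adds N5, D4, A27, B, W7.
Round 2: (i) [B AND G3 -> E7]; (viii) [W7 -> K2]; (x) [N5 -> J6]; (xiv) [W7 -> A]. Adds E7, K2, J6, A.
Round 3: (iv) [E7 -> C4]; (xi) [J6 AND D4 -> R3]. Adds C4, R3.
Round 4: (ix) [C4 AND R3 -> T2]. Adds T2.
Round 5: (iii) [T2 AND A -> M]. Adds M.
Derived: E7 (round 2), J6 (round 2), T2 (round 4). M97 never appears in any round.

M97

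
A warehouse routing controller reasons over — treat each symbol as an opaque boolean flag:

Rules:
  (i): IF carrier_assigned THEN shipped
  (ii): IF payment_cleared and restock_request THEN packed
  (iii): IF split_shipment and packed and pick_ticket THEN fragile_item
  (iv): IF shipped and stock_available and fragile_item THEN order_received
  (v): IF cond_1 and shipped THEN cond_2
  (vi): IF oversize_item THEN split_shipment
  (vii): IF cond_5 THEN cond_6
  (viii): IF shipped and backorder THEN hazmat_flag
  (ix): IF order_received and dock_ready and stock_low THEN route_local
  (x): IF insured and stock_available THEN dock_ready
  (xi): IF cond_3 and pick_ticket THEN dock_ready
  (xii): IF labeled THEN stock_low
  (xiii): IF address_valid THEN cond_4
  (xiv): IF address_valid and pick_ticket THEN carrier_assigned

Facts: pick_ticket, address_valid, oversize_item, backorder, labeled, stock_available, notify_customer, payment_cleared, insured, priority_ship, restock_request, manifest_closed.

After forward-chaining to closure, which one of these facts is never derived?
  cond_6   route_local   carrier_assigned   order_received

cond_6

[1] (ii) [IF payment_cleared and restock_request THEN packed]; (vi) [IF oversize_item THEN split_shipment]; (x) [IF insured and stock_available THEN dock_ready]; (xii) [IF labeled THEN stock_low]; (xiii) [IF address_valid THEN cond_4]; (xiv) [IF address_valid and pick_ticket THEN carrier_assigned]. ⇒ new: packed, split_shipment, dock_ready, stock_low, cond_4, carrier_assigned.
[2] (i) [IF carrier_assigned THEN shipped]; (iii) [IF split_shipment and packed and pick_ticket THEN fragile_item]. ⇒ new: shipped, fragile_item.
[3] (iv) [IF shipped and stock_available and fragile_item THEN order_received]; (viii) [IF shipped and backorder THEN hazmat_flag]. ⇒ new: order_received, hazmat_flag.
[4] (ix) [IF order_received and dock_ready and stock_low THEN route_local]. ⇒ new: route_local.
Derived: route_local (round 4), order_received (round 3), carrier_assigned (round 1). cond_6 never appears in any round.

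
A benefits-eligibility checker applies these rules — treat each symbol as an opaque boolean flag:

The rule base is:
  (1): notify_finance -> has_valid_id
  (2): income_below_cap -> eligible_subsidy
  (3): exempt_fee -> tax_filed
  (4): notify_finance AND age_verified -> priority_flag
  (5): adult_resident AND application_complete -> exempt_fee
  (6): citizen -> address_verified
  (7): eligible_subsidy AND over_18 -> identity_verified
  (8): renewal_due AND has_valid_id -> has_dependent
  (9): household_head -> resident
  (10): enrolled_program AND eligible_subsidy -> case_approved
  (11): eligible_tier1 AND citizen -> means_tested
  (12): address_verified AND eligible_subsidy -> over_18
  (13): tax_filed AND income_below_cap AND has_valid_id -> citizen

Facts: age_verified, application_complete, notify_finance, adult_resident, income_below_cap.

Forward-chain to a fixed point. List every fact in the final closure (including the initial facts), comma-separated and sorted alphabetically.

Round 1: (1) [notify_finance -> has_valid_id]; (2) [income_below_cap -> eligible_subsidy]; (4) [notify_finance AND age_verified -> priority_flag]; (5) [adult_resident AND application_complete -> exempt_fee]. New: has_valid_id, eligible_subsidy, priority_flag, exempt_fee.
Round 2: (3) [exempt_fee -> tax_filed]. New: tax_filed.
Round 3: (13) [tax_filed AND income_below_cap AND has_valid_id -> citizen]. New: citizen.
Round 4: (6) [citizen -> address_verified]. New: address_verified.
Round 5: (12) [address_verified AND eligible_subsidy -> over_18]. New: over_18.
Round 6: (7) [eligible_subsidy AND over_18 -> identity_verified]. New: identity_verified.

address_verified, adult_resident, age_verified, application_complete, citizen, eligible_subsidy, exempt_fee, has_valid_id, identity_verified, income_below_cap, notify_finance, over_18, priority_flag, tax_filed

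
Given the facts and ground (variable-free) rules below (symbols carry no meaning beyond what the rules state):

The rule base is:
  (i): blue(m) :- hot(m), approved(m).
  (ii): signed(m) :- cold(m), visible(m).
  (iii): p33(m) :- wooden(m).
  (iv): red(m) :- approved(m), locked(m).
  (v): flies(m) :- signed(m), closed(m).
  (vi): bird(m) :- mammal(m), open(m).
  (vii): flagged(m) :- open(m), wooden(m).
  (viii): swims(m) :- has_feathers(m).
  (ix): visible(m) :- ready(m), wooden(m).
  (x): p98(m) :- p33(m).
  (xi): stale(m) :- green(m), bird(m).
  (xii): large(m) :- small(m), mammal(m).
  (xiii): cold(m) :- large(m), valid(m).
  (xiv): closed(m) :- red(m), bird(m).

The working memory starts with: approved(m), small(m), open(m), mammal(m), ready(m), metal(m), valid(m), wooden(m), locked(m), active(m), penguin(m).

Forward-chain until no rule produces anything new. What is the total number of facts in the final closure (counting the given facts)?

Round 1: (iii) [p33(m) :- wooden(m).]; (iv) [red(m) :- approved(m), locked(m).]; (vi) [bird(m) :- mammal(m), open(m).]; (vii) [flagged(m) :- open(m), wooden(m).]; (ix) [visible(m) :- ready(m), wooden(m).]; (xii) [large(m) :- small(m), mammal(m).]. New: p33(m), red(m), bird(m), flagged(m), visible(m), large(m).
Round 2: (x) [p98(m) :- p33(m).]; (xiii) [cold(m) :- large(m), valid(m).]; (xiv) [closed(m) :- red(m), bird(m).]. New: p98(m), cold(m), closed(m).
Round 3: (ii) [signed(m) :- cold(m), visible(m).]. New: signed(m).
Round 4: (v) [flies(m) :- signed(m), closed(m).]. New: flies(m).
Closure: {active(m), approved(m), bird(m), closed(m), cold(m), flagged(m), flies(m), large(m), locked(m), mammal(m), metal(m), open(m), p33(m), p98(m), penguin(m), ready(m), red(m), signed(m), small(m), valid(m), visible(m), wooden(m)} — 22 facts.

22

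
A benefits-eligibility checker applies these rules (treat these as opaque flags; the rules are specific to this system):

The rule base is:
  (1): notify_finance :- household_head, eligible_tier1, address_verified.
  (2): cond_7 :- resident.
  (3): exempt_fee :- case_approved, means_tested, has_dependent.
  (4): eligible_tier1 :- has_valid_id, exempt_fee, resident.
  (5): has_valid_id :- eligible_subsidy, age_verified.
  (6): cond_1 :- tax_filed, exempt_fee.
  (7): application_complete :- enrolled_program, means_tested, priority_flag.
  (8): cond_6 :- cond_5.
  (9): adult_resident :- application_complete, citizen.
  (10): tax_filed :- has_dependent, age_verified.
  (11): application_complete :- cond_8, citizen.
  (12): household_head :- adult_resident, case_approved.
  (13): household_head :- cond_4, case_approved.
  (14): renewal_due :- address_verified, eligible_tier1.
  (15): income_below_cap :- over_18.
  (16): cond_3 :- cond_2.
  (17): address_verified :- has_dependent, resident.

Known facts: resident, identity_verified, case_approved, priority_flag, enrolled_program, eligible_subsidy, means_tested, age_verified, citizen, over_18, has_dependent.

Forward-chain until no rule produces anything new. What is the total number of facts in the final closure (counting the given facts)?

Round 1 fires (2), (3), (5), (7), (10), (15), (17), giving cond_7, exempt_fee, has_valid_id, application_complete, tax_filed, income_below_cap, address_verified.
Round 2 fires (4), (6), (9), giving eligible_tier1, cond_1, adult_resident.
Round 3 fires (12), (14), giving household_head, renewal_due.
Round 4 fires (1), giving notify_finance.
Closure: {address_verified, adult_resident, age_verified, application_complete, case_approved, citizen, cond_1, cond_7, eligible_subsidy, eligible_tier1, enrolled_program, exempt_fee, has_dependent, has_valid_id, household_head, identity_verified, income_below_cap, means_tested, notify_finance, over_18, priority_flag, renewal_due, resident, tax_filed} — 24 facts.

24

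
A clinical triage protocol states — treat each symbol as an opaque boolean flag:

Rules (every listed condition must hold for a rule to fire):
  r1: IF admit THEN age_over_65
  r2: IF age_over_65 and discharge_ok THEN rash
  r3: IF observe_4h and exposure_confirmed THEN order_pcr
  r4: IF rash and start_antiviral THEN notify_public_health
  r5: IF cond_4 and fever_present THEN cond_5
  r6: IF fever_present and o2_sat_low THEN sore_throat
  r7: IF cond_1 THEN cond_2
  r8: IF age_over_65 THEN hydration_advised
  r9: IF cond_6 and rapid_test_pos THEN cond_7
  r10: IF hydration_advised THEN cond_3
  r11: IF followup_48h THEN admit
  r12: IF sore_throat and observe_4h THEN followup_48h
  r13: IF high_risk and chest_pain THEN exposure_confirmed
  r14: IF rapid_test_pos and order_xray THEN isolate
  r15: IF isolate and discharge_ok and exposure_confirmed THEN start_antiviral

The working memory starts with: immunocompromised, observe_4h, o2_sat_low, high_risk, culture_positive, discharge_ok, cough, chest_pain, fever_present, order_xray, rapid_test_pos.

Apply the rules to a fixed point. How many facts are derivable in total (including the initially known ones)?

Round 1: r6 [IF fever_present and o2_sat_low THEN sore_throat]; r13 [IF high_risk and chest_pain THEN exposure_confirmed]; r14 [IF rapid_test_pos and order_xray THEN isolate]. New: sore_throat, exposure_confirmed, isolate.
Round 2: r3 [IF observe_4h and exposure_confirmed THEN order_pcr]; r12 [IF sore_throat and observe_4h THEN followup_48h]; r15 [IF isolate and discharge_ok and exposure_confirmed THEN start_antiviral]. New: order_pcr, followup_48h, start_antiviral.
Round 3: r11 [IF followup_48h THEN admit]. New: admit.
Round 4: r1 [IF admit THEN age_over_65]. New: age_over_65.
Round 5: r2 [IF age_over_65 and discharge_ok THEN rash]; r8 [IF age_over_65 THEN hydration_advised]. New: rash, hydration_advised.
Round 6: r4 [IF rash and start_antiviral THEN notify_public_health]; r10 [IF hydration_advised THEN cond_3]. New: notify_public_health, cond_3.
Closure: {admit, age_over_65, chest_pain, cond_3, cough, culture_positive, discharge_ok, exposure_confirmed, fever_present, followup_48h, high_risk, hydration_advised, immunocompromised, isolate, notify_public_health, o2_sat_low, observe_4h, order_pcr, order_xray, rapid_test_pos, rash, sore_throat, start_antiviral} — 23 facts.

23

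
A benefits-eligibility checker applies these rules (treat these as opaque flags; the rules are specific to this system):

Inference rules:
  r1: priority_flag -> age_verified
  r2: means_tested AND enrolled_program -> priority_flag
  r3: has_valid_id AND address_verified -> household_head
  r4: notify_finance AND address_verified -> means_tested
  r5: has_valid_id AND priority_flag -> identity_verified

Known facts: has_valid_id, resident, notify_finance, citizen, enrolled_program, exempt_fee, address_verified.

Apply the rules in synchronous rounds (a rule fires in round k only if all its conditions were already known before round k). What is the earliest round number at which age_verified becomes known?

Round 1: r3 [has_valid_id AND address_verified -> household_head]; r4 [notify_finance AND address_verified -> means_tested]. New: household_head, means_tested.
Round 2: r2 [means_tested AND enrolled_program -> priority_flag]. New: priority_flag.
Round 3: r1 [priority_flag -> age_verified]; r5 [has_valid_id AND priority_flag -> identity_verified]. New: age_verified, identity_verified.
age_verified first appears in round 3.

3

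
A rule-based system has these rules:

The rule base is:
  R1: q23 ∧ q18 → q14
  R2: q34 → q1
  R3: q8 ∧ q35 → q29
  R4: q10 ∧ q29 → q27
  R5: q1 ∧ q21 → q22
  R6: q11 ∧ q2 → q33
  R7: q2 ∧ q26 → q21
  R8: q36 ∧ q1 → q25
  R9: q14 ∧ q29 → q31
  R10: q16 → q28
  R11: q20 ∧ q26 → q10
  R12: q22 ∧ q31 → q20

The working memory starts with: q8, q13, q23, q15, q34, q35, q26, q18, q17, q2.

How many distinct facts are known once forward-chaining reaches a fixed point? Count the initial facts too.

Round 1: R1 [q23 ∧ q18 → q14]; R2 [q34 → q1]; R3 [q8 ∧ q35 → q29]; R7 [q2 ∧ q26 → q21]. New: q14, q1, q29, q21.
Round 2: R5 [q1 ∧ q21 → q22]; R9 [q14 ∧ q29 → q31]. New: q22, q31.
Round 3: R12 [q22 ∧ q31 → q20]. New: q20.
Round 4: R11 [q20 ∧ q26 → q10]. New: q10.
Round 5: R4 [q10 ∧ q29 → q27]. New: q27.
Closure: {q1, q10, q13, q14, q15, q17, q18, q2, q20, q21, q22, q23, q26, q27, q29, q31, q34, q35, q8} — 19 facts.

19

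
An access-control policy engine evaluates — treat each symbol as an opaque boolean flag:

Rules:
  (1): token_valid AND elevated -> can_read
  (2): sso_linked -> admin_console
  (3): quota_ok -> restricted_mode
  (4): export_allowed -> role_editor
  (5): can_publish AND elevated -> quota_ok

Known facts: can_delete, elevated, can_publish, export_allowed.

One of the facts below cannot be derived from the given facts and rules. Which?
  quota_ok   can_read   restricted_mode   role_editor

Round 1: (4) [export_allowed -> role_editor]; (5) [can_publish AND elevated -> quota_ok]. Adds role_editor, quota_ok.
Round 2: (3) [quota_ok -> restricted_mode]. Adds restricted_mode.
Derived: restricted_mode (round 2), role_editor (round 1), quota_ok (round 1). can_read never appears in any round.

can_read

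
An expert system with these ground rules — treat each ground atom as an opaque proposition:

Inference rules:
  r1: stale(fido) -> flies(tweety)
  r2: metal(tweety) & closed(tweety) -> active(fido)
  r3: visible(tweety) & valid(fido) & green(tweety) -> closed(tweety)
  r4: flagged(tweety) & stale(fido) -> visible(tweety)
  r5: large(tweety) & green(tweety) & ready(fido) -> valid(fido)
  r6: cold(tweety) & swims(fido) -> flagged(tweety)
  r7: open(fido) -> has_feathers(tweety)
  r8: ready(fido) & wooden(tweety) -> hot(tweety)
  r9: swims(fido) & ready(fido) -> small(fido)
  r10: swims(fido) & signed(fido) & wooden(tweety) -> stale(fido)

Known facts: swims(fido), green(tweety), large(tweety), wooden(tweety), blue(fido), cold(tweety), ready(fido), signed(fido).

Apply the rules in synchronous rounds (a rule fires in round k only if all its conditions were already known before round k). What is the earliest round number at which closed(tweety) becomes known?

3

Round 1: r5 [large(tweety) & green(tweety) & ready(fido) -> valid(fido)]; r6 [cold(tweety) & swims(fido) -> flagged(tweety)]; r8 [ready(fido) & wooden(tweety) -> hot(tweety)]; r9 [swims(fido) & ready(fido) -> small(fido)]; r10 [swims(fido) & signed(fido) & wooden(tweety) -> stale(fido)]. Adds valid(fido), flagged(tweety), hot(tweety), small(fido), stale(fido).
Round 2: r1 [stale(fido) -> flies(tweety)]; r4 [flagged(tweety) & stale(fido) -> visible(tweety)]. Adds flies(tweety), visible(tweety).
Round 3: r3 [visible(tweety) & valid(fido) & green(tweety) -> closed(tweety)]. Adds closed(tweety).
closed(tweety) first appears in round 3.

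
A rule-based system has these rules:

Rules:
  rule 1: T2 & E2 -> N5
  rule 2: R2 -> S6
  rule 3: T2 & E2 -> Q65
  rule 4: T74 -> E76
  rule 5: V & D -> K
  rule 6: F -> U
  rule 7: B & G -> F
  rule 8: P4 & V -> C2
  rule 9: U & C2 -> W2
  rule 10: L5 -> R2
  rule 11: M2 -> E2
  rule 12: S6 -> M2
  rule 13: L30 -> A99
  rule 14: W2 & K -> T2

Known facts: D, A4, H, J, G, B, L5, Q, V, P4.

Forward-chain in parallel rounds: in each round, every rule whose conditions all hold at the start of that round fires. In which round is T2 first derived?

4

Round 1 fires rule 5, rule 7, rule 8, rule 10, giving K, F, C2, R2.
Round 2 fires rule 2, rule 6, giving S6, U.
Round 3 fires rule 9, rule 12, giving W2, M2.
Round 4 fires rule 11, rule 14, giving E2, T2.
T2 first appears in round 4.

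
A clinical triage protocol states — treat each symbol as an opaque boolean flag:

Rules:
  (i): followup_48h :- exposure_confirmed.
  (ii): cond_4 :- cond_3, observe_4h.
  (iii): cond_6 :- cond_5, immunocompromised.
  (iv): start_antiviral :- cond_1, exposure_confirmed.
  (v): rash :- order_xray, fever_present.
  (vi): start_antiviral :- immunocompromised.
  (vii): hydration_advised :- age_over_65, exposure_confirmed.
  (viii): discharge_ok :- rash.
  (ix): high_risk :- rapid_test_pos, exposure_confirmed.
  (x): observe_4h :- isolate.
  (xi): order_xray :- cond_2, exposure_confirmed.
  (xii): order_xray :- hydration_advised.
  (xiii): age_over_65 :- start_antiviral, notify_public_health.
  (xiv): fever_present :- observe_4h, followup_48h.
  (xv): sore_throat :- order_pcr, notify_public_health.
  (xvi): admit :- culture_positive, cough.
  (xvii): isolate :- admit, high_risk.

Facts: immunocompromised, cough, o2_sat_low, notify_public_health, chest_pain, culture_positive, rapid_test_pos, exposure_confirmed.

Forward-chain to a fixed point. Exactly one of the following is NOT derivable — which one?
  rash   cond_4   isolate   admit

cond_4

Round 1 — (i), (vi), (ix), (xvi), derive followup_48h, start_antiviral, high_risk, admit.
Round 2 — (xiii), (xvii), derive age_over_65, isolate.
Round 3 — (vii), (x), derive hydration_advised, observe_4h.
Round 4 — (xii), (xiv), derive order_xray, fever_present.
Round 5 — (v), derive rash.
Round 6 — (viii), derive discharge_ok.
Derived: admit (round 1), isolate (round 2), rash (round 5). cond_4 never appears in any round.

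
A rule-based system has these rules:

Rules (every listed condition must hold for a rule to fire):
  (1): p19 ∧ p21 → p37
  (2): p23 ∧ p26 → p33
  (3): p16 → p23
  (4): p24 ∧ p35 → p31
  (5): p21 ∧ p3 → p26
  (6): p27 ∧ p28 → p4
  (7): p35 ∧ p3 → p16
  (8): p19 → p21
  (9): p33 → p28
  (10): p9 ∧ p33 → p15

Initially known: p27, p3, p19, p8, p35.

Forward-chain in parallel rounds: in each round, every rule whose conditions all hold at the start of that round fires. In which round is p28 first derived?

4

Round 1: (7) [p35 ∧ p3 → p16]; (8) [p19 → p21]. New: p16, p21.
Round 2: (1) [p19 ∧ p21 → p37]; (3) [p16 → p23]; (5) [p21 ∧ p3 → p26]. New: p37, p23, p26.
Round 3: (2) [p23 ∧ p26 → p33]. New: p33.
Round 4: (9) [p33 → p28]. New: p28.
p28 first appears in round 4.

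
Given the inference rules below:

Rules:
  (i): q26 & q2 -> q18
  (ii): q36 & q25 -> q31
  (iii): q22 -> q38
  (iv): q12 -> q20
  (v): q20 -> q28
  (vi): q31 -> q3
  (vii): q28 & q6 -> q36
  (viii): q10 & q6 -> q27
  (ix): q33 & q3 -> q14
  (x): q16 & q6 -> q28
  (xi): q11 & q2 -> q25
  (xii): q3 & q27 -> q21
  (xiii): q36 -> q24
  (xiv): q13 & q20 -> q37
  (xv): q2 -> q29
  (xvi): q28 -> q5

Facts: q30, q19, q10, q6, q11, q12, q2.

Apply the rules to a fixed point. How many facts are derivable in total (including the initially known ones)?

18

Round 1 fires (iv), (viii), (xi), (xv), giving q20, q27, q25, q29.
Round 2 fires (v), giving q28.
Round 3 fires (vii), (xvi), giving q36, q5.
Round 4 fires (ii), (xiii), giving q31, q24.
Round 5 fires (vi), giving q3.
Round 6 fires (xii), giving q21.
Closure: {q10, q11, q12, q19, q2, q20, q21, q24, q25, q27, q28, q29, q3, q30, q31, q36, q5, q6} — 18 facts.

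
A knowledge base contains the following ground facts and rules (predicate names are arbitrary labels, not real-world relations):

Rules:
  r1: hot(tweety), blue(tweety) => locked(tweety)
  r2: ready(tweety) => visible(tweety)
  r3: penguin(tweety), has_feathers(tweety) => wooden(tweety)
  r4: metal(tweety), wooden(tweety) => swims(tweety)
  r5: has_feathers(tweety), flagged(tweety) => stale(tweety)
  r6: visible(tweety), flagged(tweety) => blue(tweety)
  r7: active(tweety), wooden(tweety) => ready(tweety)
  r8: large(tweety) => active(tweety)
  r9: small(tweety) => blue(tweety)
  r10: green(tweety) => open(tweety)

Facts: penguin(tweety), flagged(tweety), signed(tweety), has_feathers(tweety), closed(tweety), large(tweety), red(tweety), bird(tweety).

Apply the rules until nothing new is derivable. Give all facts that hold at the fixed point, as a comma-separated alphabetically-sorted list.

[1] r3 [penguin(tweety), has_feathers(tweety) => wooden(tweety)]; r5 [has_feathers(tweety), flagged(tweety) => stale(tweety)]; r8 [large(tweety) => active(tweety)]. ⇒ new: wooden(tweety), stale(tweety), active(tweety).
[2] r7 [active(tweety), wooden(tweety) => ready(tweety)]. ⇒ new: ready(tweety).
[3] r2 [ready(tweety) => visible(tweety)]. ⇒ new: visible(tweety).
[4] r6 [visible(tweety), flagged(tweety) => blue(tweety)]. ⇒ new: blue(tweety).

active(tweety), bird(tweety), blue(tweety), closed(tweety), flagged(tweety), has_feathers(tweety), large(tweety), penguin(tweety), ready(tweety), red(tweety), signed(tweety), stale(tweety), visible(tweety), wooden(tweety)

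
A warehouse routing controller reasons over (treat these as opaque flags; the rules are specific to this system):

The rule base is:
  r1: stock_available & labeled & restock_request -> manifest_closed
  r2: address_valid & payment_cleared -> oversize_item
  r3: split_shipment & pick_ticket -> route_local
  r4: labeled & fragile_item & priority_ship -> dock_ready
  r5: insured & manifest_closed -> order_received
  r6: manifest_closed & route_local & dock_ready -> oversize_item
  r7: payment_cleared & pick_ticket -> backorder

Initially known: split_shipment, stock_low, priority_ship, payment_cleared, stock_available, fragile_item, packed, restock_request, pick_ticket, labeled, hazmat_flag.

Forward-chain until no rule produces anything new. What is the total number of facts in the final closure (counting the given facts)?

16

Round 1 — r1, r3, r4, r7, derive manifest_closed, route_local, dock_ready, backorder.
Round 2 — r6, derive oversize_item.
Closure: {backorder, dock_ready, fragile_item, hazmat_flag, labeled, manifest_closed, oversize_item, packed, payment_cleared, pick_ticket, priority_ship, restock_request, route_local, split_shipment, stock_available, stock_low} — 16 facts.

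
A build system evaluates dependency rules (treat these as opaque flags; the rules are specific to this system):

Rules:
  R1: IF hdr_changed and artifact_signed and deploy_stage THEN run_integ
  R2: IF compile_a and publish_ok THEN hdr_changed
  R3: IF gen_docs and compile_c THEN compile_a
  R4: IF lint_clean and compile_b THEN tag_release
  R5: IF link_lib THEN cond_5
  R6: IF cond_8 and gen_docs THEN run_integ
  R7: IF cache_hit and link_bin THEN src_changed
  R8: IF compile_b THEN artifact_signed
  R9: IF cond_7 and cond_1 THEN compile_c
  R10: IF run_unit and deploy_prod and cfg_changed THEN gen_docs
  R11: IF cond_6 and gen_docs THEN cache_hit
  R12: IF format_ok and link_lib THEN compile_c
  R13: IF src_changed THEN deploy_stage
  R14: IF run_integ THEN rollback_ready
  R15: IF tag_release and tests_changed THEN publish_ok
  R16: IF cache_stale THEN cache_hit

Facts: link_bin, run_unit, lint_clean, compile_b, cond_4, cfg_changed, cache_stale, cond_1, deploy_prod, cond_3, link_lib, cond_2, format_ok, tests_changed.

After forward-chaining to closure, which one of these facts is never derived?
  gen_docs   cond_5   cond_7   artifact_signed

cond_7

Round 1 fires R4, R5, R8, R10, R12, R16, giving tag_release, cond_5, artifact_signed, gen_docs, compile_c, cache_hit.
Round 2 fires R3, R7, R15, giving compile_a, src_changed, publish_ok.
Round 3 fires R2, R13, giving hdr_changed, deploy_stage.
Round 4 fires R1, giving run_integ.
Round 5 fires R14, giving rollback_ready.
Derived: cond_5 (round 1), gen_docs (round 1), artifact_signed (round 1). cond_7 never appears in any round.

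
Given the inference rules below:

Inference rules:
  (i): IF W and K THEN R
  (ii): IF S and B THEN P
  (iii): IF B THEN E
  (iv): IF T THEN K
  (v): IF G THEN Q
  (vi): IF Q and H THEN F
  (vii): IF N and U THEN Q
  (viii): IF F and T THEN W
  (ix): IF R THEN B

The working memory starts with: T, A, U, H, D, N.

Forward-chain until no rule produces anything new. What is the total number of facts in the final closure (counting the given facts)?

Round 1: (iv) [IF T THEN K]; (vii) [IF N and U THEN Q]. New: K, Q.
Round 2: (vi) [IF Q and H THEN F]. New: F.
Round 3: (viii) [IF F and T THEN W]. New: W.
Round 4: (i) [IF W and K THEN R]. New: R.
Round 5: (ix) [IF R THEN B]. New: B.
Round 6: (iii) [IF B THEN E]. New: E.
Closure: {A, B, D, E, F, H, K, N, Q, R, T, U, W} — 13 facts.

13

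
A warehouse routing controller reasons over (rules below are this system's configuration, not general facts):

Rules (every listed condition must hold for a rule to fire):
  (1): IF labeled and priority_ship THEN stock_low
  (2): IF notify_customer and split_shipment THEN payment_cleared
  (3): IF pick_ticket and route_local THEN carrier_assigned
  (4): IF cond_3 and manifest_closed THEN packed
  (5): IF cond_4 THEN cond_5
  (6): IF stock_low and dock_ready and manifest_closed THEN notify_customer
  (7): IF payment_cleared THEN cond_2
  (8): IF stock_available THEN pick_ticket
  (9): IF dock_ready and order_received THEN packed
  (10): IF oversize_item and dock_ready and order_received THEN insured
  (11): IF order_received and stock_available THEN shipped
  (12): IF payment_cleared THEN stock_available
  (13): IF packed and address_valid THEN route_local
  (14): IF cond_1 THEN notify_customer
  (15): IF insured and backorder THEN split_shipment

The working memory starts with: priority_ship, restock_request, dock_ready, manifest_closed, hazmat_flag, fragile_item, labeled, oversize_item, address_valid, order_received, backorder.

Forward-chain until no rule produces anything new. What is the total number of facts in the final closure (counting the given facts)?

Round 1 — (1), (9), (10), derive stock_low, packed, insured.
Round 2 — (6), (13), (15), derive notify_customer, route_local, split_shipment.
Round 3 — (2), derive payment_cleared.
Round 4 — (7), (12), derive cond_2, stock_available.
Round 5 — (8), (11), derive pick_ticket, shipped.
Round 6 — (3), derive carrier_assigned.
Closure: {address_valid, backorder, carrier_assigned, cond_2, dock_ready, fragile_item, hazmat_flag, insured, labeled, manifest_closed, notify_customer, order_received, oversize_item, packed, payment_cleared, pick_ticket, priority_ship, restock_request, route_local, shipped, split_shipment, stock_available, stock_low} — 23 facts.

23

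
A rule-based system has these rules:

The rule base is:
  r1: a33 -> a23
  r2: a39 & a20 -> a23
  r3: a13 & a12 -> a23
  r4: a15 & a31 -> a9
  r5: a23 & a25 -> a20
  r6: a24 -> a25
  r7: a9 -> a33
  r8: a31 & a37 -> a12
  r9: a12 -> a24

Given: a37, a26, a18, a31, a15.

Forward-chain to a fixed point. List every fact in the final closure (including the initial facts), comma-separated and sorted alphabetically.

a12, a15, a18, a20, a23, a24, a25, a26, a31, a33, a37, a9

Round 1: r4 [a15 & a31 -> a9]; r8 [a31 & a37 -> a12]. Adds a9, a12.
Round 2: r7 [a9 -> a33]; r9 [a12 -> a24]. Adds a33, a24.
Round 3: r1 [a33 -> a23]; r6 [a24 -> a25]. Adds a23, a25.
Round 4: r5 [a23 & a25 -> a20]. Adds a20.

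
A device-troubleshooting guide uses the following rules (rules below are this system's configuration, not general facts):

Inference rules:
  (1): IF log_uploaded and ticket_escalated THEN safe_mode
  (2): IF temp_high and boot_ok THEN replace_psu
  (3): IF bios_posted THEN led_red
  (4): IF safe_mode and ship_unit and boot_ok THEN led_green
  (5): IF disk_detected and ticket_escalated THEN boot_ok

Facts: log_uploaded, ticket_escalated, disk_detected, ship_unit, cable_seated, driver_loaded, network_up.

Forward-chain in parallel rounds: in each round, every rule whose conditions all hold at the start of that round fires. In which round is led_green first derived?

Round 1 — (1), (5), derive safe_mode, boot_ok.
Round 2 — (4), derive led_green.
led_green first appears in round 2.

2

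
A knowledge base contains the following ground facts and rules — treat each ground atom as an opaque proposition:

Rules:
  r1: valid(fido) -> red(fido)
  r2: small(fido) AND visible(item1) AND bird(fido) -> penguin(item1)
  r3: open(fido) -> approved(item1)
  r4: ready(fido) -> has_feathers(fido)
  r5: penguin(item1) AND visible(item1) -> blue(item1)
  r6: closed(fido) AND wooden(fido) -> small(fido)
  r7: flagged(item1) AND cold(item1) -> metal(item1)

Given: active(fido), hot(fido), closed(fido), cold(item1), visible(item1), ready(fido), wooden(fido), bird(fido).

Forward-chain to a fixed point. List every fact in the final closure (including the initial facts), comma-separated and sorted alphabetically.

Round 1: r4 [ready(fido) -> has_feathers(fido)]; r6 [closed(fido) AND wooden(fido) -> small(fido)]. Adds has_feathers(fido), small(fido).
Round 2: r2 [small(fido) AND visible(item1) AND bird(fido) -> penguin(item1)]. Adds penguin(item1).
Round 3: r5 [penguin(item1) AND visible(item1) -> blue(item1)]. Adds blue(item1).

active(fido), bird(fido), blue(item1), closed(fido), cold(item1), has_feathers(fido), hot(fido), penguin(item1), ready(fido), small(fido), visible(item1), wooden(fido)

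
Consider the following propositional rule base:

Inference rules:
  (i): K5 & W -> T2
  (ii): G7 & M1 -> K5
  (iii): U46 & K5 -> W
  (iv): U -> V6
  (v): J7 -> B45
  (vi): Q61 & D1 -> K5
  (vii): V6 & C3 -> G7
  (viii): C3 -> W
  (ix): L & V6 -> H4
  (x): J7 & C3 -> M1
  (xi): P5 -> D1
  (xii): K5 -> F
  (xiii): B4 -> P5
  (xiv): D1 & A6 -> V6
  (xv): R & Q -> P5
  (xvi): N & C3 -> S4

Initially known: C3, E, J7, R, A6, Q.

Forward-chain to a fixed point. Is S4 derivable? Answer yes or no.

no

[1] (v) [J7 -> B45]; (viii) [C3 -> W]; (x) [J7 & C3 -> M1]; (xv) [R & Q -> P5]. ⇒ new: B45, W, M1, P5.
[2] (xi) [P5 -> D1]. ⇒ new: D1.
[3] (xiv) [D1 & A6 -> V6]. ⇒ new: V6.
[4] (vii) [V6 & C3 -> G7]. ⇒ new: G7.
[5] (ii) [G7 & M1 -> K5]. ⇒ new: K5.
[6] (i) [K5 & W -> T2]; (xii) [K5 -> F]. ⇒ new: T2, F.
Fixed point reached. S4 is concluded only by (xvi); (xvi) needs N (never derived).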